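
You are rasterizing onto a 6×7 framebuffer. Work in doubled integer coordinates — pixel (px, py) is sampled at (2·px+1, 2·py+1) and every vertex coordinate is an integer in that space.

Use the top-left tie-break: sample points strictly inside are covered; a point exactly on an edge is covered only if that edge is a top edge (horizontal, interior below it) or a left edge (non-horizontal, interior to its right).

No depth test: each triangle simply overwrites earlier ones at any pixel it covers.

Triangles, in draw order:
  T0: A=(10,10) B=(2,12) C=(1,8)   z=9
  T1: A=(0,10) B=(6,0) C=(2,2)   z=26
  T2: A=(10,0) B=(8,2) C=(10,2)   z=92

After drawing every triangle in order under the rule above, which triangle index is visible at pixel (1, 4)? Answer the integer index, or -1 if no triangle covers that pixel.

T0:
  2·area = 34
  edge (10, 10)→(2, 12): d=(-8,2) right/bottom  bias=-1
  edge (2, 12)→(1, 8): d=(-1,-4) top-left  bias=+0
  edge (1, 8)→(10, 10): d=(9,2) right/bottom  bias=-1
    (1,4)@(3, 9): e=[22,7,5] → #
    (2,4)@(5, 9): e=[18,15,1] → #
    (3,4)@(7, 9): e=[14,23,-3] → ·
    (1,5)@(3, 11): e=[6,5,23] → #
    (3,5)@(7, 11): e=[-2,21,15] → ·
    (1,6)@(3, 13): e=[-10,3,41] → ·
    (2,6)@(5, 13): e=[-14,11,37] → ·
  covered (4 px):
    · · · · · ·
    · · · · · ·
    · · · · · ·
    · · · · · ·
    · # # · · ·
    · # # · · ·
    · · · · · ·
T1:
  2·area = 28  (B↔C swapped to make it positive)
  edge (0, 10)→(2, 2): d=(2,-8) top-left  bias=+0
  edge (2, 2)→(6, 0): d=(4,-2) top-left  bias=+0
  edge (6, 0)→(0, 10): d=(-6,10) right/bottom  bias=-1
    (2,0)@(5, 1): e=[22,2,4] → #
    (3,0)@(7, 1): e=[38,6,-16] → ·
    (1,1)@(3, 3): e=[10,6,12] → #
    (2,1)@(5, 3): e=[26,10,-8] → ·
    (1,2)@(3, 5): e=[14,14,0] → ·  [on edge]
    (0,3)@(1, 7): e=[2,18,8] → #
    (1,3)@(3, 7): e=[18,22,-12] → ·
    (0,4)@(1, 9): e=[6,26,-4] → ·
  covered (3 px):
    · · # · · ·
    · # · · · ·
    · · · · · ·
    # · · · · ·
    · · · · · ·
    · · · · · ·
    · · · · · ·
T2:
  2·area = 4  (B↔C swapped to make it positive)
  edge (10, 0)→(10, 2): d=(0,2) right/bottom  bias=-1
  edge (10, 2)→(8, 2): d=(-2,0) right/bottom  bias=-1
  edge (8, 2)→(10, 0): d=(2,-2) top-left  bias=+0
    (4,0)@(9, 1): e=[2,2,0] → #  [on edge]
    (5,0)@(11, 1): e=[-2,2,4] → ·
    (3,1)@(7, 3): e=[6,-2,0] → ·  [on edge]
    (4,1)@(9, 3): e=[2,-2,4] → ·
    (2,2)@(5, 5): e=[10,-6,0] → ·  [on edge]
    (1,3)@(3, 7): e=[14,-10,0] → ·  [on edge]
    (0,4)@(1, 9): e=[18,-14,0] → ·  [on edge]
  covered (1 px):
    · · · · # ·
    · · · · · ·
    · · · · · ·
    · · · · · ·
    · · · · · ·
    · · · · · ·
    · · · · · ·

Z-buffer (winner per pixel, '.' = empty):
  . . 1 . 2 .
  . 1 . . . .
  . . . . . .
  1 . . . . .
  . 0 0 . . .
  . 0 0 . . .
  . . . . . .

Final: 0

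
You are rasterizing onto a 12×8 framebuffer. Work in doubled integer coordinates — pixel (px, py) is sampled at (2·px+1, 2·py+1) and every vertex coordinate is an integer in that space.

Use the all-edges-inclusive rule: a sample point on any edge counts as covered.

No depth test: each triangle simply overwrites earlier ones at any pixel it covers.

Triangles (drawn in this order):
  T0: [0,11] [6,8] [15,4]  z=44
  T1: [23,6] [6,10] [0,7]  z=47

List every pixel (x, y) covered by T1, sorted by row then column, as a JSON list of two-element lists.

T0:
  2·area = 3
  edge (0, 11)→(6, 8): d=(6,-3) inclusive
  edge (6, 8)→(15, 4): d=(9,-4) inclusive
  edge (15, 4)→(0, 11): d=(-15,7) inclusive
  covered (0 px):
    · · · · · · · · · · · ·
    · · · · · · · · · · · ·
    · · · · · · · · · · · ·
    · · · · · · · · · · · ·
    · · · · · · · · · · · ·
    · · · · · · · · · · · ·
    · · · · · · · · · · · ·
    · · · · · · · · · · · ·
T1:
  2·area = 75
  edge (23, 6)→(6, 10): d=(-17,4) inclusive
  edge (6, 10)→(0, 7): d=(-6,-3) inclusive
  edge (0, 7)→(23, 6): d=(23,-1) inclusive
    (0,3)@(1, 7): e=[71,3,1] → █
    (1,3)@(3, 7): e=[63,9,3] → █
    (2,3)@(5, 7): e=[55,15,5] → █
    (3,3)@(7, 7): e=[47,21,7] → █
    (4,3)@(9, 7): e=[39,27,9] → █
    (5,3)@(11, 7): e=[31,33,11] → █
    (6,3)@(13, 7): e=[23,39,13] → █
    (7,3)@(15, 7): e=[15,45,15] → █
    (8,3)@(17, 7): e=[7,51,17] → █
    (9,3)@(19, 7): e=[-1,57,19] → ·
    (0,4)@(1, 9): e=[37,-9,47] → ·
    (1,4)@(3, 9): e=[29,-3,49] → ·
  covered (12 px):
    · · · · · · · · · · · ·
    · · · · · · · · · · · ·
    · · · · · · · · · · · ·
    █ █ █ █ █ █ █ █ █ · · ·
    · · █ █ █ · · · · · · ·
    · · · · · · · · · · · ·
    · · · · · · · · · · · ·
    · · · · · · · · · · · ·

Result: [[0,3],[1,3],[2,3],[3,3],[4,3],[5,3],[6,3],[7,3],[8,3],[2,4],[3,4],[4,4]]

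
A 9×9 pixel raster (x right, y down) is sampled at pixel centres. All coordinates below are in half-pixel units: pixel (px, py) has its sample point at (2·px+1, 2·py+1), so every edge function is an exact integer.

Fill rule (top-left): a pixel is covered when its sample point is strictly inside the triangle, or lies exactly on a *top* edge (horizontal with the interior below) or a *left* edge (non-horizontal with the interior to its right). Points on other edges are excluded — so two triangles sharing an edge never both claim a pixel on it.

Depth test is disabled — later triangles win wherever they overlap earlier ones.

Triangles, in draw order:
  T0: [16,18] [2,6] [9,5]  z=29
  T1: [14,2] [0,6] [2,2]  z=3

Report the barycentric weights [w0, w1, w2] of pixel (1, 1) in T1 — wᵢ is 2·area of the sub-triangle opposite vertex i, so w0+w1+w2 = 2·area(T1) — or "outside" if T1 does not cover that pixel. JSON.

T0:
  2·area = 98
  edge (16, 18)→(2, 6): d=(-14,-12) top-left  bias=+0
  edge (2, 6)→(9, 5): d=(7,-1) top-left  bias=+0
  edge (9, 5)→(16, 18): d=(7,13) right/bottom  bias=-1
    (4,2)@(9, 5): e=[98,0,0] → ·  [on edge]
    (2,3)@(5, 7): e=[22,10,66] → #
    (3,3)@(7, 7): e=[46,12,40] → #
    (4,3)@(9, 7): e=[70,14,14] → #
    (5,3)@(11, 7): e=[94,16,-12] → ·
    (2,4)@(5, 9): e=[-6,24,80] → ·
    (3,4)@(7, 9): e=[18,26,54] → #
    (5,4)@(11, 9): e=[66,30,2] → #
    (6,4)@(13, 9): e=[90,32,-24] → ·
    (3,5)@(7, 11): e=[-10,40,68] → ·
    (4,5)@(9, 11): e=[14,42,42] → #
    (6,5)@(13, 11): e=[62,46,-10] → ·
  covered (12 px):
    · · · · · · · · ·
    · · · · · · · · ·
    · · · · · · · · ·
    · · # # # · · · ·
    · · · # # # · · ·
    · · · · # # · · ·
    · · · · · # # · ·
    · · · · · · # · ·
    · · · · · · · # ·
T1:
  2·area = 48
  edge (14, 2)→(0, 6): d=(-14,4) right/bottom  bias=-1
  edge (0, 6)→(2, 2): d=(2,-4) top-left  bias=+0
  edge (2, 2)→(14, 2): d=(12,0) top-left  bias=+0
    (1,1)@(3, 3): e=[30,6,12] → #
    (2,1)@(5, 3): e=[22,14,12] → #
    (3,1)@(7, 3): e=[14,22,12] → #
    (4,1)@(9, 3): e=[6,30,12] → #
    (5,1)@(11, 3): e=[-2,38,12] → ·
    (0,2)@(1, 5): e=[10,2,36] → #
    (2,2)@(5, 5): e=[-6,18,36] → ·
    (3,2)@(7, 5): e=[-14,26,36] → ·
    (4,2)@(9, 5): e=[-22,34,36] → ·
    (0,3)@(1, 7): e=[-18,6,60] → ·
    (1,3)@(3, 7): e=[-26,14,60] → ·
  covered (6 px):
    · · · · · · · · ·
    · # # # # · · · ·
    # # · · · · · · ·
    · · · · · · · · ·
    · · · · · · · · ·
    · · · · · · · · ·
    · · · · · · · · ·
    · · · · · · · · ·
    · · · · · · · · ·

Result: [6,12,30]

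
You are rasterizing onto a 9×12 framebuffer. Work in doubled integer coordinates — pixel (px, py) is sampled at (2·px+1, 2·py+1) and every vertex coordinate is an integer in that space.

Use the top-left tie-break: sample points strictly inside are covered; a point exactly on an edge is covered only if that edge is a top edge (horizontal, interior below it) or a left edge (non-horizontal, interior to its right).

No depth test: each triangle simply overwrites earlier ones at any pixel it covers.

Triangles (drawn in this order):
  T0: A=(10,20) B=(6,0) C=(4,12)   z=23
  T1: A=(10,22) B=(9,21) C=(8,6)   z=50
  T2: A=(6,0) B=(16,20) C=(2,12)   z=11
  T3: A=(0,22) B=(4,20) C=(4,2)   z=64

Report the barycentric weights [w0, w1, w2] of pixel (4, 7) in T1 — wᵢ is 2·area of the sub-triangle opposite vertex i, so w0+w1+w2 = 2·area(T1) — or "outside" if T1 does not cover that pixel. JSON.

T0:
  2·area = 88  (B↔C swapped to make it positive)
  edge (10, 20)→(4, 12): d=(-6,-8) top-left  bias=+0
  edge (4, 12)→(6, 0): d=(2,-12) top-left  bias=+0
  edge (6, 0)→(10, 20): d=(4,20) right/bottom  bias=-1
    (3,2)@(7, 5): e=[66,22,0] → .  [on edge]
    (2,3)@(5, 7): e=[38,2,48] → X
    (3,3)@(7, 7): e=[54,26,8] → X
    (4,3)@(9, 7): e=[70,50,-32] → .
    (2,4)@(5, 9): e=[26,6,56] → X
    (4,4)@(9, 9): e=[58,54,-24] → .
    (2,5)@(5, 11): e=[14,10,64] → X
    (4,5)@(9, 11): e=[46,58,-16] → .
    (2,6)@(5, 13): e=[2,14,72] → X
    (4,6)@(9, 13): e=[34,62,-8] → .
    (2,7)@(5, 15): e=[-10,18,80] → .
    (3,7)@(7, 15): e=[6,42,40] → X
    (4,7)@(9, 15): e=[22,66,0] → .  [on edge]
  covered (10 px):
    . . . . . . . . .
    . . . . . . . . .
    . . . . . . . . .
    . . X X . . . . .
    . . X X . . . . .
    . . X X . . . . .
    . . X X . . . . .
    . . . X . . . . .
    . . . . X . . . .
    . . . . . . . . .
    . . . . . . . . .
    . . . . . . . . .
T1:
  2·area = 14
  edge (10, 22)→(9, 21): d=(-1,-1) top-left  bias=+0
  edge (9, 21)→(8, 6): d=(-1,-15) top-left  bias=+0
  edge (8, 6)→(10, 22): d=(2,16) right/bottom  bias=-1
    (0,6)@(1, 13): e=[0,-112,126] → .  [on edge]
    (1,7)@(3, 15): e=[0,-84,98] → .  [on edge]
    (4,7)@(9, 15): e=[6,6,2] → X
    (5,7)@(11, 15): e=[8,36,-30] → .
    (2,8)@(5, 17): e=[0,-56,70] → .  [on edge]
    (4,8)@(9, 17): e=[4,4,6] → X
    (5,8)@(11, 17): e=[6,34,-26] → .
    (3,9)@(7, 19): e=[0,-28,42] → .  [on edge]
    (4,9)@(9, 19): e=[2,2,10] → X
    (5,9)@(11, 19): e=[4,32,-22] → .
    (4,10)@(9, 21): e=[0,0,14] → X  [on edge]
    (5,10)@(11, 21): e=[2,30,-18] → .
    (5,11)@(11, 23): e=[0,28,-14] → .  [on edge]
  covered (4 px):
    . . . . . . . . .
    . . . . . . . . .
    . . . . . . . . .
    . . . . . . . . .
    . . . . . . . . .
    . . . . . . . . .
    . . . . . . . . .
    . . . . X . . . .
    . . . . X . . . .
    . . . . X . . . .
    . . . . X . . . .
    . . . . . . . . .
T2:
  2·area = 200
  edge (6, 0)→(16, 20): d=(10,20) right/bottom  bias=-1
  edge (16, 20)→(2, 12): d=(-14,-8) top-left  bias=+0
  edge (2, 12)→(6, 0): d=(4,-12) top-left  bias=+0
    (2,1)@(5, 3): e=[50,150,0] → X  [on edge]
    (3,1)@(7, 3): e=[10,166,24] → X
    (4,1)@(9, 3): e=[-30,182,48] → .
    (2,2)@(5, 5): e=[70,122,8] → X
    (4,2)@(9, 5): e=[-10,154,56] → .
    (2,3)@(5, 7): e=[90,94,16] → X
    (4,3)@(9, 7): e=[10,126,64] → X
    (5,3)@(11, 7): e=[-30,142,88] → .
    (1,4)@(3, 9): e=[150,50,0] → X  [on edge]
    (5,4)@(11, 9): e=[-10,114,96] → .
    (1,5)@(3, 11): e=[170,22,8] → X
    (5,5)@(11, 11): e=[10,86,104] → X
    (0,7)@(1, 15): e=[250,-50,0] → .  [on edge]
  covered (26 px):
    . . . . . . . . .
    . . X X . . . . .
    . . X X . . . . .
    . . X X X . . . .
    . X X X X . . . .
    . X X X X X . . .
    . . X X X X . . .
    . . . . X X X . .
    . . . . . X X . .
    . . . . . . . X .
    . . . . . . . . .
    . . . . . . . . .
T3:
  2·area = 72  (B↔C swapped to make it positive)
  edge (0, 22)→(4, 2): d=(4,-20) top-left  bias=+0
  edge (4, 2)→(4, 20): d=(0,18) right/bottom  bias=-1
  edge (4, 20)→(0, 22): d=(-4,2) right/bottom  bias=-1
    (1,3)@(3, 7): e=[0,18,54] → X  [on edge]
    (2,3)@(5, 7): e=[40,-18,50] → .
    (1,4)@(3, 9): e=[8,18,46] → X
    (2,4)@(5, 9): e=[48,-18,42] → .
    (1,5)@(3, 11): e=[16,18,38] → X
    (2,5)@(5, 11): e=[56,-18,34] → .
    (1,6)@(3, 13): e=[24,18,30] → X
    (2,6)@(5, 13): e=[64,-18,26] → .
    (1,7)@(3, 15): e=[32,18,22] → X
    (2,7)@(5, 15): e=[72,-18,18] → .
    (0,8)@(1, 17): e=[0,54,18] → X  [on edge]
    (2,8)@(5, 17): e=[80,-18,10] → .
  covered (10 px):
    . . . . . . . . .
    . . . . . . . . .
    . . . . . . . . .
    . X . . . . . . .
    . X . . . . . . .
    . X . . . . . . .
    . X . . . . . . .
    . X . . . . . . .
    X X . . . . . . .
    X X . . . . . . .
    X . . . . . . . .
    . . . . . . . . .

Answer: [6,2,6]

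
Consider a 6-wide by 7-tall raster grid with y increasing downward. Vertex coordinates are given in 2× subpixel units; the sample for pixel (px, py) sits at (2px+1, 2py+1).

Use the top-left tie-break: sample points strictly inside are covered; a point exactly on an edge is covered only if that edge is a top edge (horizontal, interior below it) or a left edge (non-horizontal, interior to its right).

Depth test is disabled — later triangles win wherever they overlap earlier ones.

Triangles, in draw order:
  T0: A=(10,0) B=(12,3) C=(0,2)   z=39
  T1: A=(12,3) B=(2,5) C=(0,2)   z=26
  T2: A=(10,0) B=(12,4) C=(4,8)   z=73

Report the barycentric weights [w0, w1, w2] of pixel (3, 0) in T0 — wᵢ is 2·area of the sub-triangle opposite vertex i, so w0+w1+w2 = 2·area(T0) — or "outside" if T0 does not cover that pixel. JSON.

T0:
  2·area = 34
  edge (10, 0)→(12, 3): d=(2,3) right/bottom  bias=-1
  edge (12, 3)→(0, 2): d=(-12,-1) top-left  bias=+0
  edge (0, 2)→(10, 0): d=(10,-2) top-left  bias=+0
    (2,0)@(5, 1): e=[17,17,0] → X  [on edge]
    (3,0)@(7, 1): e=[11,19,4] → X
    (4,0)@(9, 1): e=[5,21,8] → X
    (5,0)@(11, 1): e=[-1,23,12] → .
    (2,1)@(5, 3): e=[21,-7,20] → .
    (3,1)@(7, 3): e=[15,-5,24] → .
    (4,1)@(9, 3): e=[9,-3,28] → .
  covered (3 px):
    . . X X X .
    . . . . . .
    . . . . . .
    . . . . . .
    . . . . . .
    . . . . . .
    . . . . . .
T1:
  2·area = 34
  edge (12, 3)→(2, 5): d=(-10,2) right/bottom  bias=-1
  edge (2, 5)→(0, 2): d=(-2,-3) top-left  bias=+0
  edge (0, 2)→(12, 3): d=(12,1) right/bottom  bias=-1
    (0,1)@(1, 3): e=[22,1,11] → X
    (1,1)@(3, 3): e=[18,7,9] → X
    (2,1)@(5, 3): e=[14,13,7] → X
    (3,1)@(7, 3): e=[10,19,5] → X
    (4,1)@(9, 3): e=[6,25,3] → X
    (5,1)@(11, 3): e=[2,31,1] → X
    (0,2)@(1, 5): e=[2,-3,35] → .
    (1,2)@(3, 5): e=[-2,3,33] → .
    (2,2)@(5, 5): e=[-6,9,31] → .
    (3,2)@(7, 5): e=[-10,15,29] → .
    (4,2)@(9, 5): e=[-14,21,27] → .
    (5,2)@(11, 5): e=[-18,27,25] → .
  covered (6 px):
    . . . . . .
    X X X X X X
    . . . . . .
    . . . . . .
    . . . . . .
    . . . . . .
    . . . . . .
T2:
  2·area = 40
  edge (10, 0)→(12, 4): d=(2,4) right/bottom  bias=-1
  edge (12, 4)→(4, 8): d=(-8,4) right/bottom  bias=-1
  edge (4, 8)→(10, 0): d=(6,-8) top-left  bias=+0
    (4,1)@(9, 3): e=[10,20,10] → X
    (5,1)@(11, 3): e=[2,12,26] → X
    (3,2)@(7, 5): e=[22,12,6] → X
    (5,2)@(11, 5): e=[6,-4,38] → .
    (2,3)@(5, 7): e=[34,4,2] → X
    (3,3)@(7, 7): e=[26,-4,18] → .
    (4,3)@(9, 7): e=[18,-12,34] → .
    (2,4)@(5, 9): e=[38,-12,14] → .
  covered (5 px):
    . . . . . .
    . . . . X X
    . . . X X .
    . . X . . .
    . . . . . .
    . . . . . .
    . . . . . .

Result: [19,4,11]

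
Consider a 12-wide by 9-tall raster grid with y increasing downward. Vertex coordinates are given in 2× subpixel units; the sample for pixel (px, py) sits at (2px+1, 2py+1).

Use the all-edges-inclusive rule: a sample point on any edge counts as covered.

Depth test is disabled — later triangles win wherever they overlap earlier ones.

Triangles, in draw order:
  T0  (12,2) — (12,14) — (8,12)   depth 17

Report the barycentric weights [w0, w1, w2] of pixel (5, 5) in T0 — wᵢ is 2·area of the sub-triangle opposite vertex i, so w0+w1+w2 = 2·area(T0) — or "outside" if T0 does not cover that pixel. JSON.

T0:
  2·area = 48
  edge (12, 2)→(12, 14): d=(0,12) inclusive
  edge (12, 14)→(8, 12): d=(-4,-2) inclusive
  edge (8, 12)→(12, 2): d=(4,-10) inclusive
    (5,2)@(11, 5): e=[12,34,2] → X
    (6,2)@(13, 5): e=[-12,38,22] → .
    (5,3)@(11, 7): e=[12,26,10] → X
    (6,3)@(13, 7): e=[-12,30,30] → .
    (5,4)@(11, 9): e=[12,18,18] → X
    (6,4)@(13, 9): e=[-12,22,38] → .
    (4,5)@(9, 11): e=[36,6,6] → X
    (6,5)@(13, 11): e=[-12,14,46] → .
    (4,6)@(9, 13): e=[36,-2,14] → .
    (5,6)@(11, 13): e=[12,2,34] → X
    (6,6)@(13, 13): e=[-12,6,54] → .
    (5,7)@(11, 15): e=[12,-6,42] → .
  covered (6 px):
    . . . . . . . . . . . .
    . . . . . . . . . . . .
    . . . . . X . . . . . .
    . . . . . X . . . . . .
    . . . . . X . . . . . .
    . . . . X X . . . . . .
    . . . . . X . . . . . .
    . . . . . . . . . . . .
    . . . . . . . . . . . .

Answer: [10,26,12]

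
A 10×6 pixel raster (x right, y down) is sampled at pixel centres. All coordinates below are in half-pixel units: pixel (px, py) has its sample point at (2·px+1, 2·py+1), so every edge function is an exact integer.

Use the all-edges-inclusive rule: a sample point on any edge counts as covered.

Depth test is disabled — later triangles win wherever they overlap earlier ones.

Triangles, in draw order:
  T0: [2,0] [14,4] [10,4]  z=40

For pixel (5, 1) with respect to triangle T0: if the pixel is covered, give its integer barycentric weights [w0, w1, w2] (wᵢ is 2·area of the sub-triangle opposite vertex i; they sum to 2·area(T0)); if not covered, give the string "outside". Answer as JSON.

T0:
  2·area = 16
  edge (2, 0)→(14, 4): d=(12,4) inclusive
  edge (14, 4)→(10, 4): d=(-4,0) inclusive
  edge (10, 4)→(2, 0): d=(-8,-4) inclusive
    (2,0)@(5, 1): e=[0,12,4] → █  [on edge]
    (3,0)@(7, 1): e=[-8,12,12] → ·
    (2,1)@(5, 3): e=[24,4,-12] → ·
    (4,1)@(9, 3): e=[8,4,4] → █
    (5,1)@(11, 3): e=[0,4,12] → █  [on edge]
    (6,1)@(13, 3): e=[-8,4,20] → ·
    (4,2)@(9, 5): e=[32,-4,-12] → ·
    (5,2)@(11, 5): e=[24,-4,-4] → ·
    (8,2)@(17, 5): e=[0,-4,20] → ·  [on edge]
  covered (3 px):
    · · █ · · · · · · ·
    · · · · █ █ · · · ·
    · · · · · · · · · ·
    · · · · · · · · · ·
    · · · · · · · · · ·
    · · · · · · · · · ·

Result: [4,12,0]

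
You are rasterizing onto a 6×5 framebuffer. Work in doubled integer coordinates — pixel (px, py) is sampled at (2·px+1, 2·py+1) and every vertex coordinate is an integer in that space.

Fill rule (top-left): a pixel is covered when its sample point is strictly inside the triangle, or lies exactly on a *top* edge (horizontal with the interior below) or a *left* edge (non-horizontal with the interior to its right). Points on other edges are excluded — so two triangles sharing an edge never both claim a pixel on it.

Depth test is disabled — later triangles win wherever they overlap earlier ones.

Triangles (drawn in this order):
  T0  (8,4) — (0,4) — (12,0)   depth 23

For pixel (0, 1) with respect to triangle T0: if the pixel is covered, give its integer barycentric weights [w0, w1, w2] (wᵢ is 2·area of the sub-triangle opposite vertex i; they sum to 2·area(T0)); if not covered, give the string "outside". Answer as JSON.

T0:
  2·area = 32
  edge (8, 4)→(0, 4): d=(-8,0) right/bottom  bias=-1
  edge (0, 4)→(12, 0): d=(12,-4) top-left  bias=+0
  edge (12, 0)→(8, 4): d=(-4,4) right/bottom  bias=-1
    (4,0)@(9, 1): e=[24,0,8] → █  [on edge]
    (5,0)@(11, 1): e=[24,8,0] → ·  [on edge]
    (1,1)@(3, 3): e=[8,0,24] → █  [on edge]
    (2,1)@(5, 3): e=[8,8,16] → █
    (3,1)@(7, 3): e=[8,16,8] → █
    (4,1)@(9, 3): e=[8,24,0] → ·  [on edge]
    (1,2)@(3, 5): e=[-8,24,16] → ·
    (2,2)@(5, 5): e=[-8,32,8] → ·
    (3,2)@(7, 5): e=[-8,40,0] → ·  [on edge]
    (2,3)@(5, 7): e=[-24,56,0] → ·  [on edge]
    (1,4)@(3, 9): e=[-40,72,0] → ·  [on edge]
  covered (4 px):
    · · · · █ ·
    · █ █ █ · ·
    · · · · · ·
    · · · · · ·
    · · · · · ·

Result: "outside"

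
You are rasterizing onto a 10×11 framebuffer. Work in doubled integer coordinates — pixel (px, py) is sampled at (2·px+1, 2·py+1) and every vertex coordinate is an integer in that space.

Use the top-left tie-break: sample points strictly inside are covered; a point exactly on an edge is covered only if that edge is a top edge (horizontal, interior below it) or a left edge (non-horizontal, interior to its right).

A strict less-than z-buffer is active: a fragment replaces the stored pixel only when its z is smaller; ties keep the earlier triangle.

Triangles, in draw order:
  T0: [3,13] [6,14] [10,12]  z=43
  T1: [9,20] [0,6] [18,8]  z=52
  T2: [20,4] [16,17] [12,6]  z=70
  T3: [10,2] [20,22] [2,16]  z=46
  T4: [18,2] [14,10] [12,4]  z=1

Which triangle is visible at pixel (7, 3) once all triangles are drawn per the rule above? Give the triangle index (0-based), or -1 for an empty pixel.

T0:
  2·area = 10  (B↔C swapped to make it positive)
  edge (3, 13)→(10, 12): d=(7,-1) top-left  bias=+0
  edge (10, 12)→(6, 14): d=(-4,2) right/bottom  bias=-1
  edge (6, 14)→(3, 13): d=(-3,-1) top-left  bias=+0
    (8,5)@(17, 11): e=[0,-10,20] → ·  [on edge]
    (1,6)@(3, 13): e=[0,10,0] → #  [on edge]
    (2,6)@(5, 13): e=[2,6,2] → #
    (3,6)@(7, 13): e=[4,2,4] → #
    (4,6)@(9, 13): e=[6,-2,6] → ·
    (1,7)@(3, 15): e=[14,2,-6] → ·
    (2,7)@(5, 15): e=[16,-2,-4] → ·
    (3,7)@(7, 15): e=[18,-6,-2] → ·
    (4,7)@(9, 15): e=[20,-10,0] → ·  [on edge]
    (7,8)@(15, 17): e=[40,-30,0] → ·  [on edge]
  covered (3 px):
    · · · · · · · · · ·
    · · · · · · · · · ·
    · · · · · · · · · ·
    · · · · · · · · · ·
    · · · · · · · · · ·
    · · · · · · · · · ·
    · # # # · · · · · ·
    · · · · · · · · · ·
    · · · · · · · · · ·
    · · · · · · · · · ·
    · · · · · · · · · ·
T1:
  2·area = 234
  edge (9, 20)→(0, 6): d=(-9,-14) top-left  bias=+0
  edge (0, 6)→(18, 8): d=(18,2) right/bottom  bias=-1
  edge (18, 8)→(9, 20): d=(-9,12) right/bottom  bias=-1
    (0,3)@(1, 7): e=[5,16,213] → #
    (1,3)@(3, 7): e=[33,12,189] → #
    (2,3)@(5, 7): e=[61,8,165] → #
    (3,3)@(7, 7): e=[89,4,141] → #
    (4,3)@(9, 7): e=[117,0,117] → ·  [on edge]
    (0,4)@(1, 9): e=[-13,52,195] → ·
    (1,4)@(3, 9): e=[15,48,171] → #
    (4,4)@(9, 9): e=[99,36,99] → #
    (5,4)@(11, 9): e=[127,32,75] → #
    (6,4)@(13, 9): e=[155,28,51] → #
    (7,4)@(15, 9): e=[183,24,27] → #
    (8,4)@(17, 9): e=[211,20,3] → #
  covered (29 px):
    · · · · · · · · · ·
    · · · · · · · · · ·
    · · · · · · · · · ·
    # # # # · · · · · ·
    · # # # # # # # # ·
    · · # # # # # # · ·
    · · # # # # # · · ·
    · · · # # # · · · ·
    · · · · # # · · · ·
    · · · · # · · · · ·
    · · · · · · · · · ·
T2:
  2·area = 96
  edge (20, 4)→(16, 17): d=(-4,13) right/bottom  bias=-1
  edge (16, 17)→(12, 6): d=(-4,-11) top-left  bias=+0
  edge (12, 6)→(20, 4): d=(8,-2) top-left  bias=+0
    (8,2)@(17, 5): e=[35,59,2] → #
    (9,2)@(19, 5): e=[9,81,6] → #
    (6,3)@(13, 7): e=[79,7,10] → #
    (7,3)@(15, 7): e=[53,29,14] → #
    (6,4)@(13, 9): e=[71,-1,26] → ·
    (7,4)@(15, 9): e=[45,21,30] → #
    (9,4)@(19, 9): e=[-7,65,38] → ·
    (7,5)@(15, 11): e=[37,13,46] → #
    (9,5)@(19, 11): e=[-15,57,54] → ·
    (7,6)@(15, 13): e=[29,5,62] → #
    (9,6)@(19, 13): e=[-23,49,70] → ·
    (7,7)@(15, 15): e=[21,-3,78] → ·
  covered (12 px):
    · · · · · · · · · ·
    · · · · · · · · · ·
    · · · · · · · · # #
    · · · · · · # # # #
    · · · · · · · # # ·
    · · · · · · · # # ·
    · · · · · · · # # ·
    · · · · · · · · · ·
    · · · · · · · · · ·
    · · · · · · · · · ·
    · · · · · · · · · ·
T3:
  2·area = 300
  edge (10, 2)→(20, 22): d=(10,20) right/bottom  bias=-1
  edge (20, 22)→(2, 16): d=(-18,-6) top-left  bias=+0
  edge (2, 16)→(10, 2): d=(8,-14) top-left  bias=+0
    (4,2)@(9, 5): e=[50,240,10] → #
    (5,2)@(11, 5): e=[10,252,38] → #
    (6,2)@(13, 5): e=[-30,264,66] → ·
    (4,3)@(9, 7): e=[70,204,26] → #
    (6,3)@(13, 7): e=[-10,228,82] → ·
    (3,4)@(7, 9): e=[130,156,14] → #
    (6,4)@(13, 9): e=[10,192,98] → #
    (7,4)@(15, 9): e=[-30,204,126] → ·
    (2,5)@(5, 11): e=[190,108,2] → #
    (7,5)@(15, 11): e=[-10,168,142] → ·
    (2,6)@(5, 13): e=[210,72,18] → #
    (7,6)@(15, 13): e=[10,132,158] → #
    (2,8)@(5, 17): e=[250,0,50] → #  [on edge]
    (5,9)@(11, 19): e=[150,0,150] → #  [on edge]
    (8,10)@(17, 21): e=[50,0,250] → #  [on edge]
  covered (39 px):
    · · · · · · · · · ·
    · · · · · · · · · ·
    · · · · # # · · · ·
    · · · · # # · · · ·
    · · · # # # # · · ·
    · · # # # # # · · ·
    · · # # # # # # · ·
    · # # # # # # # · ·
    · · # # # # # # # ·
    · · · · · # # # # ·
    · · · · · · · · # #
T4:
  2·area = 40
  edge (18, 2)→(14, 10): d=(-4,8) right/bottom  bias=-1
  edge (14, 10)→(12, 4): d=(-2,-6) top-left  bias=+0
  edge (12, 4)→(18, 2): d=(6,-2) top-left  bias=+0
    (5,0)@(11, 1): e=[60,0,-20] → ·  [on edge]
    (7,1)@(15, 3): e=[20,20,0] → #  [on edge]
    (8,1)@(17, 3): e=[4,32,4] → #
    (9,1)@(19, 3): e=[-12,44,8] → ·
    (4,2)@(9, 5): e=[60,-20,0] → ·  [on edge]
    (6,2)@(13, 5): e=[28,4,8] → #
    (8,2)@(17, 5): e=[-4,28,16] → ·
    (1,3)@(3, 7): e=[100,-60,0] → ·  [on edge]
    (6,3)@(13, 7): e=[20,0,20] → #  [on edge]
    (8,3)@(17, 7): e=[-12,24,28] → ·
    (6,4)@(13, 9): e=[12,-4,32] → ·
    (7,4)@(15, 9): e=[-4,8,36] → ·
    (7,6)@(15, 13): e=[-20,0,60] → ·  [on edge]
    (8,9)@(17, 19): e=[-60,0,100] → ·  [on edge]
  covered (6 px):
    · · · · · · · · · ·
    · · · · · · · # # ·
    · · · · · · # # · ·
    · · · · · · # # · ·
    · · · · · · · · · ·
    · · · · · · · · · ·
    · · · · · · · · · ·
    · · · · · · · · · ·
    · · · · · · · · · ·
    · · · · · · · · · ·
    · · · · · · · · · ·

Z-buffer (winner per pixel, '.' = empty):
  . . . . . . . . . .
  . . . . . . . 4 4 .
  . . . . 3 3 4 4 2 2
  1 1 1 1 3 3 4 4 2 2
  . 1 1 3 3 3 3 1 1 .
  . . 3 3 3 3 3 1 2 .
  . 0 0 0 3 3 3 3 2 .
  . 3 3 3 3 3 3 3 . .
  . . 3 3 3 3 3 3 3 .
  . . . . 1 3 3 3 3 .
  . . . . . . . . 3 3

Final: 4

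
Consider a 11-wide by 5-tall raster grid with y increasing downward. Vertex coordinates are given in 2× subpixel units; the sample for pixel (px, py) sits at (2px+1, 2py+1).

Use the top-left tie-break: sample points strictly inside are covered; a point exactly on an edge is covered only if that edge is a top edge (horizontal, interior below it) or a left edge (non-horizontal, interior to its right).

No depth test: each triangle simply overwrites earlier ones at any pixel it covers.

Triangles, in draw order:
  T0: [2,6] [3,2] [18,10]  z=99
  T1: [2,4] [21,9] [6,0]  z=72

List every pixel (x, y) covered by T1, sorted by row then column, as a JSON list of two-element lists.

T0:
  2·area = 68
  edge (2, 6)→(3, 2): d=(1,-4) top-left  bias=+0
  edge (3, 2)→(18, 10): d=(15,8) right/bottom  bias=-1
  edge (18, 10)→(2, 6): d=(-16,-4) top-left  bias=+0
    (1,1)@(3, 3): e=[1,15,52] → #
    (2,1)@(5, 3): e=[9,-1,60] → ·
    (1,2)@(3, 5): e=[3,45,20] → #
    (2,2)@(5, 5): e=[11,29,28] → #
    (3,2)@(7, 5): e=[19,13,36] → #
    (4,2)@(9, 5): e=[27,-3,44] → ·
    (1,3)@(3, 7): e=[5,75,-12] → ·
    (2,3)@(5, 7): e=[13,59,-4] → ·
    (3,3)@(7, 7): e=[21,43,4] → #
    (4,3)@(9, 7): e=[29,27,12] → #
    (5,3)@(11, 7): e=[37,11,20] → #
    (6,3)@(13, 7): e=[45,-5,28] → ·
  covered (8 px):
    · · · · · · · · · · ·
    · # · · · · · · · · ·
    · # # # · · · · · · ·
    · · · # # # · · · · ·
    · · · · · · · # · · ·
T1:
  2·area = 96  (B↔C swapped to make it positive)
  edge (2, 4)→(6, 0): d=(4,-4) top-left  bias=+0
  edge (6, 0)→(21, 9): d=(15,9) right/bottom  bias=-1
  edge (21, 9)→(2, 4): d=(-19,-5) top-left  bias=+0
    (2,0)@(5, 1): e=[0,24,72] → #  [on edge]
    (3,0)@(7, 1): e=[8,6,82] → #
    (4,0)@(9, 1): e=[16,-12,92] → ·
    (1,1)@(3, 3): e=[0,72,24] → #  [on edge]
    (4,1)@(9, 3): e=[24,18,54] → #
    (5,1)@(11, 3): e=[32,0,64] → ·  [on edge]
    (0,2)@(1, 5): e=[0,120,-24] → ·  [on edge]
    (1,2)@(3, 5): e=[8,102,-14] → ·
    (2,2)@(5, 5): e=[16,84,-4] → ·
    (3,2)@(7, 5): e=[24,66,6] → #
    (5,2)@(11, 5): e=[40,30,26] → #
    (6,2)@(13, 5): e=[48,12,36] → #
    (10,4)@(21, 9): e=[96,0,0] → ·  [on edge]
  covered (12 px):
    · · # # · · · · · · ·
    · # # # # · · · · · ·
    · · · # # # # · · · ·
    · · · · · · · # # · ·
    · · · · · · · · · · ·

Answer: [[2,0],[3,0],[1,1],[2,1],[3,1],[4,1],[3,2],[4,2],[5,2],[6,2],[7,3],[8,3]]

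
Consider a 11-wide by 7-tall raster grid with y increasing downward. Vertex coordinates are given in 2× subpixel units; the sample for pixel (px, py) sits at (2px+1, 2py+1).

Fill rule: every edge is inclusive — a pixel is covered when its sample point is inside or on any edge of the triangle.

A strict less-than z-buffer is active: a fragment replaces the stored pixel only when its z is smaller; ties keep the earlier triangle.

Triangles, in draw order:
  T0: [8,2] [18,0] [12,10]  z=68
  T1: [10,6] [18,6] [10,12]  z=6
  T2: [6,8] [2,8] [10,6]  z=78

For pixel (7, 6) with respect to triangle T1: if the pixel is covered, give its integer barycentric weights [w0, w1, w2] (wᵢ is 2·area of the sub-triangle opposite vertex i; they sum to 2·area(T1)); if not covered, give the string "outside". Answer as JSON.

T0:
  2·area = 88
  edge (8, 2)→(18, 0): d=(10,-2) inclusive
  edge (18, 0)→(12, 10): d=(-6,10) inclusive
  edge (12, 10)→(8, 2): d=(-4,-8) inclusive
    (6,0)@(13, 1): e=[0,44,44] → #  [on edge]
    (7,0)@(15, 1): e=[4,24,60] → #
    (8,0)@(17, 1): e=[8,4,76] → #
    (9,0)@(19, 1): e=[12,-16,92] → ·
    (1,1)@(3, 3): e=[0,132,-44] → ·  [on edge]
    (4,1)@(9, 3): e=[12,72,4] → #
    (5,1)@(11, 3): e=[16,52,20] → #
    (8,1)@(17, 3): e=[28,-8,68] → ·
    (4,2)@(9, 5): e=[32,60,-4] → ·
    (5,2)@(11, 5): e=[36,40,12] → #
    (7,2)@(15, 5): e=[44,0,44] → #  [on edge]
    (8,2)@(17, 5): e=[48,-20,60] → ·
  covered (12 px):
    · · · · · · # # # · ·
    · · · · # # # # · · ·
    · · · · · # # # · · ·
    · · · · · # # · · · ·
    · · · · · · · · · · ·
    · · · · · · · · · · ·
    · · · · · · · · · · ·
T1:
  2·area = 48
  edge (10, 6)→(18, 6): d=(8,0) inclusive
  edge (18, 6)→(10, 12): d=(-8,6) inclusive
  edge (10, 12)→(10, 6): d=(0,-6) inclusive
    (5,3)@(11, 7): e=[8,34,6] → #
    (6,3)@(13, 7): e=[8,22,18] → #
    (7,3)@(15, 7): e=[8,10,30] → #
    (8,3)@(17, 7): e=[8,-2,42] → ·
    (5,4)@(11, 9): e=[24,18,6] → #
    (7,4)@(15, 9): e=[24,-6,30] → ·
    (5,5)@(11, 11): e=[40,2,6] → #
    (6,5)@(13, 11): e=[40,-10,18] → ·
    (5,6)@(11, 13): e=[56,-14,6] → ·
  covered (6 px):
    · · · · · · · · · · ·
    · · · · · · · · · · ·
    · · · · · · · · · · ·
    · · · · · # # # · · ·
    · · · · · # # · · · ·
    · · · · · # · · · · ·
    · · · · · · · · · · ·
T2:
  2·area = 8
  edge (6, 8)→(2, 8): d=(-4,0) inclusive
  edge (2, 8)→(10, 6): d=(8,-2) inclusive
  edge (10, 6)→(6, 8): d=(-4,2) inclusive
    (3,3)@(7, 7): e=[4,2,2] → #
    (4,3)@(9, 7): e=[4,6,-2] → ·
    (3,4)@(7, 9): e=[-4,18,-6] → ·
  covered (1 px):
    · · · · · · · · · · ·
    · · · · · · · · · · ·
    · · · · · · · · · · ·
    · · · # · · · · · · ·
    · · · · · · · · · · ·
    · · · · · · · · · · ·
    · · · · · · · · · · ·

Answer: "outside"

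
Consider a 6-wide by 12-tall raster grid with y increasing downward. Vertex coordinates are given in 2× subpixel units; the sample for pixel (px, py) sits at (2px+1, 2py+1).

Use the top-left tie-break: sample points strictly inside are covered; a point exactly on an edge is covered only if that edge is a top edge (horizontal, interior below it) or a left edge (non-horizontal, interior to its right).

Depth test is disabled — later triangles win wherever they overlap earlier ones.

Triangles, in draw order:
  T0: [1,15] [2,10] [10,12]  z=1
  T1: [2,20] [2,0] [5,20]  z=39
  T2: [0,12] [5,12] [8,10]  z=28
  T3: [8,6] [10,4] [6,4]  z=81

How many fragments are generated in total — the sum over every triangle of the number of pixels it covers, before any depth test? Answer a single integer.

T0:
  2·area = 42
  edge (1, 15)→(2, 10): d=(1,-5) top-left  bias=+0
  edge (2, 10)→(10, 12): d=(8,2) right/bottom  bias=-1
  edge (10, 12)→(1, 15): d=(-9,3) right/bottom  bias=-1
    (1,2)@(3, 5): e=[0,-42,84] → ·  [on edge]
    (1,5)@(3, 11): e=[6,6,30] → █
    (2,5)@(5, 11): e=[16,2,24] → █
    (3,5)@(7, 11): e=[26,-2,18] → ·
    (1,6)@(3, 13): e=[8,22,12] → █
    (3,6)@(7, 13): e=[28,14,0] → ·  [on edge]
    (0,7)@(1, 15): e=[0,42,0] → ·  [on edge]
    (1,7)@(3, 15): e=[10,38,-6] → ·
    (2,7)@(5, 15): e=[20,34,-12] → ·
  covered (4 px):
    · · · · · ·
    · · · · · ·
    · · · · · ·
    · · · · · ·
    · · · · · ·
    · █ █ · · ·
    · █ █ · · ·
    · · · · · ·
    · · · · · ·
    · · · · · ·
    · · · · · ·
    · · · · · ·
T1:
  2·area = 60
  edge (2, 20)→(2, 0): d=(0,-20) top-left  bias=+0
  edge (2, 0)→(5, 20): d=(3,20) right/bottom  bias=-1
  edge (5, 20)→(2, 20): d=(-3,0) right/bottom  bias=-1
    (1,3)@(3, 7): e=[20,1,39] → █
    (2,3)@(5, 7): e=[60,-39,39] → ·
    (1,4)@(3, 9): e=[20,7,33] → █
    (2,4)@(5, 9): e=[60,-33,33] → ·
    (1,5)@(3, 11): e=[20,13,27] → █
    (2,5)@(5, 11): e=[60,-27,27] → ·
    (1,6)@(3, 13): e=[20,19,21] → █
    (2,6)@(5, 13): e=[60,-21,21] → ·
    (1,7)@(3, 15): e=[20,25,15] → █
    (2,7)@(5, 15): e=[60,-15,15] → ·
    (1,8)@(3, 17): e=[20,31,9] → █
    (2,8)@(5, 17): e=[60,-9,9] → ·
  covered (7 px):
    · · · · · ·
    · · · · · ·
    · · · · · ·
    · █ · · · ·
    · █ · · · ·
    · █ · · · ·
    · █ · · · ·
    · █ · · · ·
    · █ · · · ·
    · █ · · · ·
    · · · · · ·
    · · · · · ·
T2:
  2·area = 10  (B↔C swapped to make it positive)
  edge (0, 12)→(8, 10): d=(8,-2) top-left  bias=+0
  edge (8, 10)→(5, 12): d=(-3,2) right/bottom  bias=-1
  edge (5, 12)→(0, 12): d=(-5,0) right/bottom  bias=-1
    (2,5)@(5, 11): e=[2,3,5] → █
    (3,5)@(7, 11): e=[6,-1,5] → ·
    (2,6)@(5, 13): e=[18,-3,-5] → ·
  covered (1 px):
    · · · · · ·
    · · · · · ·
    · · · · · ·
    · · · · · ·
    · · · · · ·
    · · █ · · ·
    · · · · · ·
    · · · · · ·
    · · · · · ·
    · · · · · ·
    · · · · · ·
    · · · · · ·
T3:
  2·area = 8  (B↔C swapped to make it positive)
  edge (8, 6)→(6, 4): d=(-2,-2) top-left  bias=+0
  edge (6, 4)→(10, 4): d=(4,0) top-left  bias=+0
  edge (10, 4)→(8, 6): d=(-2,2) right/bottom  bias=-1
    (1,0)@(3, 1): e=[0,-12,20] → ·  [on edge]
    (2,1)@(5, 3): e=[0,-4,12] → ·  [on edge]
    (5,1)@(11, 3): e=[12,-4,0] → ·  [on edge]
    (3,2)@(7, 5): e=[0,4,4] → █  [on edge]
    (4,2)@(9, 5): e=[4,4,0] → ·  [on edge]
    (3,3)@(7, 7): e=[-4,12,0] → ·  [on edge]
    (4,3)@(9, 7): e=[0,12,-4] → ·  [on edge]
    (2,4)@(5, 9): e=[-12,20,0] → ·  [on edge]
    (5,4)@(11, 9): e=[0,20,-12] → ·  [on edge]
    (1,5)@(3, 11): e=[-20,28,0] → ·  [on edge]
    (0,6)@(1, 13): e=[-28,36,0] → ·  [on edge]
  covered (1 px):
    · · · · · ·
    · · · · · ·
    · · · █ · ·
    · · · · · ·
    · · · · · ·
    · · · · · ·
    · · · · · ·
    · · · · · ·
    · · · · · ·
    · · · · · ·
    · · · · · ·
    · · · · · ·

Result: 13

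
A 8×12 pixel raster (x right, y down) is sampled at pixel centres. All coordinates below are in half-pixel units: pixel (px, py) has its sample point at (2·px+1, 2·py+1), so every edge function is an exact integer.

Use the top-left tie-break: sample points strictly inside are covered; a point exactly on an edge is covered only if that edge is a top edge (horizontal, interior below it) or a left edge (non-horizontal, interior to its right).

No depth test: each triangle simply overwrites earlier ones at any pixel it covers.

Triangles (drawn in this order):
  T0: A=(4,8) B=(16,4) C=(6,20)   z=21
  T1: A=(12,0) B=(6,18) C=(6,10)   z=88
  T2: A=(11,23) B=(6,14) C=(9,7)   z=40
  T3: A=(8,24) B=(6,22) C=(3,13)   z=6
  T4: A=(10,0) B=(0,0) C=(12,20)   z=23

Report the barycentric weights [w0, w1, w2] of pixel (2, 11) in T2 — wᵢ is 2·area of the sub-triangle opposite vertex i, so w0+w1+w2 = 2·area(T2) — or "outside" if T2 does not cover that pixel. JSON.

T0:
  2·area = 152
  edge (4, 8)→(16, 4): d=(12,-4) top-left  bias=+0
  edge (16, 4)→(6, 20): d=(-10,16) right/bottom  bias=-1
  edge (6, 20)→(4, 8): d=(-2,-12) top-left  bias=+0
    (6,2)@(13, 5): e=[0,38,114] → #  [on edge]
    (7,2)@(15, 5): e=[8,6,138] → #
    (3,3)@(7, 7): e=[0,114,38] → #  [on edge]
    (4,3)@(9, 7): e=[8,82,62] → #
    (5,3)@(11, 7): e=[16,50,86] → #
    (7,3)@(15, 7): e=[32,-14,134] → ·
    (0,4)@(1, 9): e=[0,190,-38] → ·  [on edge]
    (2,4)@(5, 9): e=[16,126,10] → #
    (6,4)@(13, 9): e=[48,-2,106] → ·
    (2,5)@(5, 11): e=[40,106,6] → #
    (6,5)@(13, 11): e=[72,-22,102] → ·
    (2,6)@(5, 13): e=[64,86,2] → #
  covered (20 px):
    · · · · · · · ·
    · · · · · · · ·
    · · · · · · # #
    · · · # # # # ·
    · · # # # # · ·
    · · # # # # · ·
    · · # # # · · ·
    · · · # # · · ·
    · · · # · · · ·
    · · · · · · · ·
    · · · · · · · ·
    · · · · · · · ·
T1:
  2·area = 48
  edge (12, 0)→(6, 18): d=(-6,18) right/bottom  bias=-1
  edge (6, 18)→(6, 10): d=(0,-8) top-left  bias=+0
  edge (6, 10)→(12, 0): d=(6,-10) top-left  bias=+0
    (5,1)@(11, 3): e=[0,40,8] → ·  [on edge]
    (4,2)@(9, 5): e=[24,24,0] → #  [on edge]
    (5,2)@(11, 5): e=[-12,40,20] → ·
    (4,3)@(9, 7): e=[12,24,12] → #
    (5,3)@(11, 7): e=[-24,40,32] → ·
    (3,4)@(7, 9): e=[36,8,4] → #
    (4,4)@(9, 9): e=[0,24,24] → ·  [on edge]
    (3,5)@(7, 11): e=[24,8,16] → #
    (4,5)@(9, 11): e=[-12,24,36] → ·
    (3,6)@(7, 13): e=[12,8,28] → #
    (4,6)@(9, 13): e=[-24,24,48] → ·
    (1,7)@(3, 15): e=[72,-24,0] → ·  [on edge]
    (3,7)@(7, 15): e=[0,8,40] → ·  [on edge]
    (2,10)@(5, 21): e=[0,-8,56] → ·  [on edge]
  covered (5 px):
    · · · · · · · ·
    · · · · · · · ·
    · · · · # · · ·
    · · · · # · · ·
    · · · # · · · ·
    · · · # · · · ·
    · · · # · · · ·
    · · · · · · · ·
    · · · · · · · ·
    · · · · · · · ·
    · · · · · · · ·
    · · · · · · · ·
T2:
  2·area = 62
  edge (11, 23)→(6, 14): d=(-5,-9) top-left  bias=+0
  edge (6, 14)→(9, 7): d=(3,-7) top-left  bias=+0
  edge (9, 7)→(11, 23): d=(2,16) right/bottom  bias=-1
    (0,2)@(1, 5): e=[0,-62,124] → ·  [on edge]
    (4,3)@(9, 7): e=[62,0,0] → ·  [on edge]
    (4,4)@(9, 9): e=[52,6,4] → #
    (5,4)@(11, 9): e=[70,20,-28] → ·
    (4,5)@(9, 11): e=[42,12,8] → #
    (5,5)@(11, 11): e=[60,26,-24] → ·
    (3,6)@(7, 13): e=[14,4,44] → #
    (5,6)@(11, 13): e=[50,32,-20] → ·
    (3,7)@(7, 15): e=[4,10,48] → #
    (5,7)@(11, 15): e=[40,38,-16] → ·
    (3,8)@(7, 17): e=[-6,16,52] → ·
    (4,8)@(9, 17): e=[12,30,20] → #
    (1,10)@(3, 21): e=[-62,0,124] → ·  [on edge]
    (5,11)@(11, 23): e=[0,62,0] → ·  [on edge]
  covered (8 px):
    · · · · · · · ·
    · · · · · · · ·
    · · · · · · · ·
    · · · · · · · ·
    · · · · # · · ·
    · · · · # · · ·
    · · · # # · · ·
    · · · # # · · ·
    · · · · # · · ·
    · · · · # · · ·
    · · · · · · · ·
    · · · · · · · ·
T3:
  2·area = 12
  edge (8, 24)→(6, 22): d=(-2,-2) top-left  bias=+0
  edge (6, 22)→(3, 13): d=(-3,-9) top-left  bias=+0
  edge (3, 13)→(8, 24): d=(5,11) right/bottom  bias=-1
    (0,3)@(1, 7): e=[20,0,-8] → ·  [on edge]
    (1,6)@(3, 13): e=[12,0,0] → ·  [on edge]
    (0,8)@(1, 17): e=[0,-30,42] → ·  [on edge]
    (1,9)@(3, 19): e=[0,-18,30] → ·  [on edge]
    (2,9)@(5, 19): e=[4,0,8] → #  [on edge]
    (3,9)@(7, 19): e=[8,18,-14] → ·
    (2,10)@(5, 21): e=[0,-6,18] → ·  [on edge]
    (3,11)@(7, 23): e=[0,6,6] → #  [on edge]
    (4,11)@(9, 23): e=[4,24,-16] → ·
  covered (2 px):
    · · · · · · · ·
    · · · · · · · ·
    · · · · · · · ·
    · · · · · · · ·
    · · · · · · · ·
    · · · · · · · ·
    · · · · · · · ·
    · · · · · · · ·
    · · · · · · · ·
    · · # · · · · ·
    · · · · · · · ·
    · · · # · · · ·
T4:
  2·area = 200  (B↔C swapped to make it positive)
  edge (10, 0)→(12, 20): d=(2,20) right/bottom  bias=-1
  edge (12, 20)→(0, 0): d=(-12,-20) top-left  bias=+0
  edge (0, 0)→(10, 0): d=(10,0) top-left  bias=+0
    (0,0)@(1, 1): e=[182,8,10] → #
    (1,0)@(3, 1): e=[142,48,10] → #
    (2,0)@(5, 1): e=[102,88,10] → #
    (3,0)@(7, 1): e=[62,128,10] → #
    (4,0)@(9, 1): e=[22,168,10] → #
    (5,0)@(11, 1): e=[-18,208,10] → ·
    (0,1)@(1, 3): e=[186,-16,30] → ·
    (1,1)@(3, 3): e=[146,24,30] → #
    (5,1)@(11, 3): e=[-14,184,30] → ·
    (1,2)@(3, 5): e=[150,0,50] → #  [on edge]
    (5,2)@(11, 5): e=[-10,160,50] → ·
    (1,3)@(3, 7): e=[154,-24,70] → ·
    (4,7)@(9, 15): e=[50,0,150] → #  [on edge]
  covered (26 px):
    # # # # # · · ·
    · # # # # · · ·
    · # # # # · · ·
    · · # # # · · ·
    · · · # # · · ·
    · · · # # # · ·
    · · · · # # · ·
    · · · · # # · ·
    · · · · · # · ·
    · · · · · · · ·
    · · · · · · · ·
    · · · · · · · ·

Answer: "outside"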